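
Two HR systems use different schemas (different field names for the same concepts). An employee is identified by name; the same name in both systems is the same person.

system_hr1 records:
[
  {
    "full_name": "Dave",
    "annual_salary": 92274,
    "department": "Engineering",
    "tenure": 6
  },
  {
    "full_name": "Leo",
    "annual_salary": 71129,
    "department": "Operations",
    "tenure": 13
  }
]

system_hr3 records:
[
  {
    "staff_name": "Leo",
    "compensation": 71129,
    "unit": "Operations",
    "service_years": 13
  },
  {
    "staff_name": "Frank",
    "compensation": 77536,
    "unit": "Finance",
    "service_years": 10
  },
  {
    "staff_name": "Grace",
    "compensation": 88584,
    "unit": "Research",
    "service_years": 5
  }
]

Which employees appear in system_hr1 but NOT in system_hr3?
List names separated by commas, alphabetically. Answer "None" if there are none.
Dave

Schema mapping: "full_name" (system_hr1) = "staff_name" (system_hr3) = employee name

Names in system_hr1: ['Dave', 'Leo']
Names in system_hr3: ['Frank', 'Grace', 'Leo']

In system_hr1 but not system_hr3: ['Dave']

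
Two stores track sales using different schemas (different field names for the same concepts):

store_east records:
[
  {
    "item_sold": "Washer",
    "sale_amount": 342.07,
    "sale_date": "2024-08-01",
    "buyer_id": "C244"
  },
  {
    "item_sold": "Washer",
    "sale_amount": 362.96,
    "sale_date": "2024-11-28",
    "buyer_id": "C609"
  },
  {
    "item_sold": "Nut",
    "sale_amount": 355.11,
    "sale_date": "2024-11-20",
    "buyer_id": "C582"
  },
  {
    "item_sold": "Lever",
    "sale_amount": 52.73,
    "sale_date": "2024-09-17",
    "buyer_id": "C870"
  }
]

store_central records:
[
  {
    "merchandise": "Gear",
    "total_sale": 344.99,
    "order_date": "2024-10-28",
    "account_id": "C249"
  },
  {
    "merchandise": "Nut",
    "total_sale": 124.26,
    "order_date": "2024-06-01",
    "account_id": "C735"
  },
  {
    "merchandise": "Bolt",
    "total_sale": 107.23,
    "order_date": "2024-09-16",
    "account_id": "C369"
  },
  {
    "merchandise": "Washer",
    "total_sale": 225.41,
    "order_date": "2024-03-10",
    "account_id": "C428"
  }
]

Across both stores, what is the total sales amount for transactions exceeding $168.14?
1630.54

Schema mapping: "sale_amount" (store_east) = "total_sale" (store_central) = sale amount

Sum of sales > $168.14 in store_east: 1060.14
Sum of sales > $168.14 in store_central: 570.4

Total: 1060.14 + 570.4 = 1630.54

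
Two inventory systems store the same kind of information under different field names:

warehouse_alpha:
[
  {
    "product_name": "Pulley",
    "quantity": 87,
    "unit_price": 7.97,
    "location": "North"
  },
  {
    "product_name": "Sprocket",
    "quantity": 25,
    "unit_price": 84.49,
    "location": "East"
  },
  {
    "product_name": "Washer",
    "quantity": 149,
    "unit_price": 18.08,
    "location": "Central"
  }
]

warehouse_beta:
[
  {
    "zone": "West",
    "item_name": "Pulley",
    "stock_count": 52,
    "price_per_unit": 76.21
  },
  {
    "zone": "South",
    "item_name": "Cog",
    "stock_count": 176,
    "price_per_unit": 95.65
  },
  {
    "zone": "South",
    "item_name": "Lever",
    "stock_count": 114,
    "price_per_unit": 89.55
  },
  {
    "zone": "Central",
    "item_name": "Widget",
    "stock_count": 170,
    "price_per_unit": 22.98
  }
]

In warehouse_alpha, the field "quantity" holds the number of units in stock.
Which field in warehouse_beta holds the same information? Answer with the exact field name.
stock_count

In warehouse_alpha, "quantity" holds the number of units in stock.
The fields in warehouse_beta are: "zone", "item_name", "stock_count", "price_per_unit".
"stock_count" is the match: the name refers to the same concept and its values are whole-number counts (e.g. 52, 176).
The other fields ("zone", "item_name", "price_per_unit") hold different kinds of data.

So "quantity" in warehouse_alpha corresponds to "stock_count" in warehouse_beta.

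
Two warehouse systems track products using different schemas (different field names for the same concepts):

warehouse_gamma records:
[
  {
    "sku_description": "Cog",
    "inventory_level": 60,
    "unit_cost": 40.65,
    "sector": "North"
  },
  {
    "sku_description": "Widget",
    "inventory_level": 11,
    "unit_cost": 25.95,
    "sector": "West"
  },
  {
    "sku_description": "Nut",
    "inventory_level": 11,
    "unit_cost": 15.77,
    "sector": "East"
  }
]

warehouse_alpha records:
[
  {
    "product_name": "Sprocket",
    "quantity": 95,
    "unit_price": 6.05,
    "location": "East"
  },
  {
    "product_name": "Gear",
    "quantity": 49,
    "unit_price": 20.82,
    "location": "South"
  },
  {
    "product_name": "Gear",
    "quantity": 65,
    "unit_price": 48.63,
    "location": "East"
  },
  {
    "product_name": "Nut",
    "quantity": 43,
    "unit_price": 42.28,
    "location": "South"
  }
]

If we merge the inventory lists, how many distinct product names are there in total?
5

Schema mapping: "sku_description" (warehouse_gamma) = "product_name" (warehouse_alpha) = product name

Products in warehouse_gamma: ['Cog', 'Nut', 'Widget']
Products in warehouse_alpha: ['Gear', 'Nut', 'Sprocket']

Union (unique products): ['Cog', 'Gear', 'Nut', 'Sprocket', 'Widget']
Count: 5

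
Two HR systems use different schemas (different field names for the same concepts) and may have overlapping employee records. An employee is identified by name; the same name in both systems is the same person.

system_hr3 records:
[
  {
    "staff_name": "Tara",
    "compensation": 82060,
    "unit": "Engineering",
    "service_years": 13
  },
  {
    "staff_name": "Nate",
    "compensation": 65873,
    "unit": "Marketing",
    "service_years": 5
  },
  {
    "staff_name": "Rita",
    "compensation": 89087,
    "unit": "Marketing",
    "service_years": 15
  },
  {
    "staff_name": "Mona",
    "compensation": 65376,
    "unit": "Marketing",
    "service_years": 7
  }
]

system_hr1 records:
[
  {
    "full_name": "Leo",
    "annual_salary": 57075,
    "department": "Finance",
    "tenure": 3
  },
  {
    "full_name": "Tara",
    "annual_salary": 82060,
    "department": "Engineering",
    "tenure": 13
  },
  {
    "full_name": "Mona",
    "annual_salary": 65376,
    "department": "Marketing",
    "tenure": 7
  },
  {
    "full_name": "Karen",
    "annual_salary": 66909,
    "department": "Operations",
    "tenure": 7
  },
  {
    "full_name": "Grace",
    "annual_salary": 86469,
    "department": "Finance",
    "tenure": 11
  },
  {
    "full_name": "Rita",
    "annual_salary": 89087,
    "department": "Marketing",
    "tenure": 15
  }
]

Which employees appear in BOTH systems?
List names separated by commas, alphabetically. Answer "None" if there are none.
Mona, Rita, Tara

Schema mapping: "staff_name" (system_hr3) = "full_name" (system_hr1) = employee name

Names in system_hr3: ['Mona', 'Nate', 'Rita', 'Tara']
Names in system_hr1: ['Grace', 'Karen', 'Leo', 'Mona', 'Rita', 'Tara']

Intersection: ['Mona', 'Rita', 'Tara']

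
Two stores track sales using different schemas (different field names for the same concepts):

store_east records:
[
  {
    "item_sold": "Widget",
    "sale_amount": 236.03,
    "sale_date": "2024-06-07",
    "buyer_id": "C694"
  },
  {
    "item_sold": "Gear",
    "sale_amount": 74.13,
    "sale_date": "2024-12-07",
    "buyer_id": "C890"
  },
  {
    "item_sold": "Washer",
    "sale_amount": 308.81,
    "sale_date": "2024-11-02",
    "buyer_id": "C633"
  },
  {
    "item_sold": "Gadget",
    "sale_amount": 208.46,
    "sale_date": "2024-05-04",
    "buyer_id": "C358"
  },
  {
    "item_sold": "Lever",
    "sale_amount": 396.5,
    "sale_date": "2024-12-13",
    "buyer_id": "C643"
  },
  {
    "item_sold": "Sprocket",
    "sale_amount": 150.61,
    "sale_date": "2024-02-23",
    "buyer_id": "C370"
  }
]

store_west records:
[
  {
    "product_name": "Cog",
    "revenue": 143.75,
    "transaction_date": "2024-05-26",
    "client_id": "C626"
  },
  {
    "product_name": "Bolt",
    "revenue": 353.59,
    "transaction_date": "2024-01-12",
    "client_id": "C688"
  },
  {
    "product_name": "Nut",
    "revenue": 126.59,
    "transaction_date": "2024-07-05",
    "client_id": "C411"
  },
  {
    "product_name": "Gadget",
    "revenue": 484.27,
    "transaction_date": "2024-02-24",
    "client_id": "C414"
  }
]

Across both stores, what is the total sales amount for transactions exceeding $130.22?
2282.02

Schema mapping: "sale_amount" (store_east) = "revenue" (store_west) = sale amount

Sum of sales > $130.22 in store_east: 1300.41
Sum of sales > $130.22 in store_west: 981.61

Total: 1300.41 + 981.61 = 2282.02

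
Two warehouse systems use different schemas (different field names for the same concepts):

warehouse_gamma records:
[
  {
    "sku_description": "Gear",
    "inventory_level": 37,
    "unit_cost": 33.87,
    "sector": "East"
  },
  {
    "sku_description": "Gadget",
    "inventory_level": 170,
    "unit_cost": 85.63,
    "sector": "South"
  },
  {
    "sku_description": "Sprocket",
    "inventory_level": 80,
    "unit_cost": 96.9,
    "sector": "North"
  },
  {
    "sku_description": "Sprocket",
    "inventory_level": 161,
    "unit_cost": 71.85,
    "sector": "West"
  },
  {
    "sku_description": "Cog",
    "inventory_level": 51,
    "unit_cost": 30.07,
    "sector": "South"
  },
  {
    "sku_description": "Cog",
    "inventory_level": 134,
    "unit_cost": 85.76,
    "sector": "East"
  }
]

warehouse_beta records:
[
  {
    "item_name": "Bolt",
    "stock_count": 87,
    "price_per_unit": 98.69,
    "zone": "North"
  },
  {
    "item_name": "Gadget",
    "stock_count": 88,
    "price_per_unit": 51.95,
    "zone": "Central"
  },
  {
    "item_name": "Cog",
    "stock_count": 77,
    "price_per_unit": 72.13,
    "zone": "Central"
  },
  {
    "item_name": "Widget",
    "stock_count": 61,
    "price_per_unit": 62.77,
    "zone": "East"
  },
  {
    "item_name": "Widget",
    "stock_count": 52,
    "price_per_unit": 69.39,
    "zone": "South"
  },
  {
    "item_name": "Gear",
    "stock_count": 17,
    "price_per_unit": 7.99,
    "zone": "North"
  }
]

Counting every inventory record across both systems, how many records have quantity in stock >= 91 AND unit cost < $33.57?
0

Schema mappings:
- "inventory_level" (warehouse_gamma) = "stock_count" (warehouse_beta) = quantity
- "unit_cost" (warehouse_gamma) = "price_per_unit" (warehouse_beta) = unit cost

Records meeting both conditions in warehouse_gamma: 0
Records meeting both conditions in warehouse_beta: 0

Total: 0 + 0 = 0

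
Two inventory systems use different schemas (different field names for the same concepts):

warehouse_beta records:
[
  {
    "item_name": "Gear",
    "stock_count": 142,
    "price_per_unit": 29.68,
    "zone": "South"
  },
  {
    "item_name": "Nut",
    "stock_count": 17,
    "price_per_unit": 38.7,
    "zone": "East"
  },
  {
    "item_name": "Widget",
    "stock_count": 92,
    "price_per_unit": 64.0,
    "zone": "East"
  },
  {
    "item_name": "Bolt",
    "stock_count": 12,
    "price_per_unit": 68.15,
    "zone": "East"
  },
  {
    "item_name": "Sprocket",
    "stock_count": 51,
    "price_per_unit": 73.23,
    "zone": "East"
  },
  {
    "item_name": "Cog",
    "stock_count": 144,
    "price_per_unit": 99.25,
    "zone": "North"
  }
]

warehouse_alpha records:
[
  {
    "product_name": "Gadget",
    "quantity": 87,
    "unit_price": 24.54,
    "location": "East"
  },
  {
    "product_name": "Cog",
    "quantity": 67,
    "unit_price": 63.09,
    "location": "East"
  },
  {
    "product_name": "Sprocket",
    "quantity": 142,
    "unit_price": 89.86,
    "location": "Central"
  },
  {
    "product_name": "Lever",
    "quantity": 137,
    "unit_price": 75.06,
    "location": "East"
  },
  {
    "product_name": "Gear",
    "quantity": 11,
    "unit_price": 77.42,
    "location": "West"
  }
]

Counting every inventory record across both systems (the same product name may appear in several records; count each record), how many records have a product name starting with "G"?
3

Schema mapping: "item_name" (warehouse_beta) = "product_name" (warehouse_alpha) = product name

Records with product name starting with "G" in warehouse_beta: 1
Records with product name starting with "G" in warehouse_alpha: 2

Total: 1 + 2 = 3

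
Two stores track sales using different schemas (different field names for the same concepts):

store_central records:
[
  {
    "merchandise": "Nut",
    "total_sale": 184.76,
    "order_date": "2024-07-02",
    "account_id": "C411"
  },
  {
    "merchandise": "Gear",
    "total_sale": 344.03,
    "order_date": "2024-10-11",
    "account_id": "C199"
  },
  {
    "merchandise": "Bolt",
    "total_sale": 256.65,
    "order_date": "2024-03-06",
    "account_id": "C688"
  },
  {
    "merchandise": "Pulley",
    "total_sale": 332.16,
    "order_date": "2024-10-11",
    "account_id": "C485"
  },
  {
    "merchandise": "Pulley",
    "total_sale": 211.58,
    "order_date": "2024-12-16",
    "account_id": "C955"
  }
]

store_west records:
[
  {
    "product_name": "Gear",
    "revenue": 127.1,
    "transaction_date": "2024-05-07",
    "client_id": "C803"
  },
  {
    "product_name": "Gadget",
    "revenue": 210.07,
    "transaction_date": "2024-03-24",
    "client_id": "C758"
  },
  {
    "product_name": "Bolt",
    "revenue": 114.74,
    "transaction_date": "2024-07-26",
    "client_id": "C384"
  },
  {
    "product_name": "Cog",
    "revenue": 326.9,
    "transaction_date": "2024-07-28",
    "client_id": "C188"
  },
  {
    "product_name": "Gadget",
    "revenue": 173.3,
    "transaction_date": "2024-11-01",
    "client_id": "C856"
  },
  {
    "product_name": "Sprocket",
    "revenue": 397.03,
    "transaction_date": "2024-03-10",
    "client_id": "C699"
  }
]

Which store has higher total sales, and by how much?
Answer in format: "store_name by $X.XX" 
store_west by $19.96

Schema mapping: "total_sale" (store_central) = "revenue" (store_west) = sale amount

Total for store_central: 1329.18
Total for store_west: 1349.14

Difference: |1329.18 - 1349.14| = 19.96
store_west has higher sales by $19.96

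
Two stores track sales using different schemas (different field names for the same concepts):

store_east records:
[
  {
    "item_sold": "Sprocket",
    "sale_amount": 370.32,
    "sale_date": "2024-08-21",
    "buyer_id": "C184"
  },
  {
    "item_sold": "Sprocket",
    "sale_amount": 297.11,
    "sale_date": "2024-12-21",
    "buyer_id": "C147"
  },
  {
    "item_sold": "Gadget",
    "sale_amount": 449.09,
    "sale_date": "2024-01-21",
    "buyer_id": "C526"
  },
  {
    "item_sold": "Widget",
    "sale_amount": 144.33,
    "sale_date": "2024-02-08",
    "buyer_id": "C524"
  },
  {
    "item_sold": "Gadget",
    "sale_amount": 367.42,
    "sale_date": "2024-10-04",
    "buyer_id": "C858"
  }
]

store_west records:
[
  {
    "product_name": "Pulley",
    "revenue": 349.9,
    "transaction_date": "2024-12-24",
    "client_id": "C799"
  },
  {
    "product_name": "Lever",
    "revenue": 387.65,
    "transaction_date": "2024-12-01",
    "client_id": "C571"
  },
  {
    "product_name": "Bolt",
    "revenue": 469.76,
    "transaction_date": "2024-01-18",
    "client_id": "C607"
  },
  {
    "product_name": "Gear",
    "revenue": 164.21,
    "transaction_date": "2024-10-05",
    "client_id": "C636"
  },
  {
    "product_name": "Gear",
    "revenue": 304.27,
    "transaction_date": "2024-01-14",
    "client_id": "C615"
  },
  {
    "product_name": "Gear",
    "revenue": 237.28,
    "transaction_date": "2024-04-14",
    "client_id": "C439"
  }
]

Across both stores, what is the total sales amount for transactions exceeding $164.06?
3397.01

Schema mapping: "sale_amount" (store_east) = "revenue" (store_west) = sale amount

Sum of sales > $164.06 in store_east: 1483.94
Sum of sales > $164.06 in store_west: 1913.07

Total: 1483.94 + 1913.07 = 3397.01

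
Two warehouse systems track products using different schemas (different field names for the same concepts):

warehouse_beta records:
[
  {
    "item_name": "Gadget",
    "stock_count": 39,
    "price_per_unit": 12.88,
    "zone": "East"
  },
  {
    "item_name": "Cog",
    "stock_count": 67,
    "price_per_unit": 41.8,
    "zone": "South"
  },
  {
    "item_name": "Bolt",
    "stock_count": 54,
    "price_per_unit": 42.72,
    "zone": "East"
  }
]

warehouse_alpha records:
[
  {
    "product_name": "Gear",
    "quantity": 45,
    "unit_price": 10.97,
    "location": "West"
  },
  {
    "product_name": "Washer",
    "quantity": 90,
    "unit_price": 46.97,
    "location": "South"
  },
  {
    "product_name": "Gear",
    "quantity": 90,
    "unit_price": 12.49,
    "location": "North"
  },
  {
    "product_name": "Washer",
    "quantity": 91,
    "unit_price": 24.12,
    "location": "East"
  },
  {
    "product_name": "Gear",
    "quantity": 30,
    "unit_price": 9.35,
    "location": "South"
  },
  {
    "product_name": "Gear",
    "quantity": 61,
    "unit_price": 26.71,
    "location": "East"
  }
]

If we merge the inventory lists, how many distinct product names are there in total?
5

Schema mapping: "item_name" (warehouse_beta) = "product_name" (warehouse_alpha) = product name

Products in warehouse_beta: ['Bolt', 'Cog', 'Gadget']
Products in warehouse_alpha: ['Gear', 'Washer']

Union (unique products): ['Bolt', 'Cog', 'Gadget', 'Gear', 'Washer']
Count: 5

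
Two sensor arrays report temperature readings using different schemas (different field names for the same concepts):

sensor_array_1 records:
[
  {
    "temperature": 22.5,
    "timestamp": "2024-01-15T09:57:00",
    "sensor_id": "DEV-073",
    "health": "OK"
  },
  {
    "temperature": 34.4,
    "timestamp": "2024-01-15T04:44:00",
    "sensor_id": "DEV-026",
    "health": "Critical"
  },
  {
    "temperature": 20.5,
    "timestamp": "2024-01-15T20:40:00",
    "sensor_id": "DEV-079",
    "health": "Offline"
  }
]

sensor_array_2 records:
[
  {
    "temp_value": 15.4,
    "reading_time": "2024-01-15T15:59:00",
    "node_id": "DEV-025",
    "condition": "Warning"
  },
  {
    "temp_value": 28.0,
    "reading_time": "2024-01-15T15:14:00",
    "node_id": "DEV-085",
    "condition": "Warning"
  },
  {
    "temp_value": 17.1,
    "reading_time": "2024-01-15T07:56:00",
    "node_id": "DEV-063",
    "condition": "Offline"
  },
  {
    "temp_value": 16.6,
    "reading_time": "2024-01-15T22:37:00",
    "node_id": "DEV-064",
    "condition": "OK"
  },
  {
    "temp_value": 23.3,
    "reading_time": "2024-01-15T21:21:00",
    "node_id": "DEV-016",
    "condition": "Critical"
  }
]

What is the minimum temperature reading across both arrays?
15.4

Schema mapping: "temperature" (sensor_array_1) = "temp_value" (sensor_array_2) = temperature reading

Minimum in sensor_array_1: 20.5
Minimum in sensor_array_2: 15.4

Overall minimum: min(20.5, 15.4) = 15.4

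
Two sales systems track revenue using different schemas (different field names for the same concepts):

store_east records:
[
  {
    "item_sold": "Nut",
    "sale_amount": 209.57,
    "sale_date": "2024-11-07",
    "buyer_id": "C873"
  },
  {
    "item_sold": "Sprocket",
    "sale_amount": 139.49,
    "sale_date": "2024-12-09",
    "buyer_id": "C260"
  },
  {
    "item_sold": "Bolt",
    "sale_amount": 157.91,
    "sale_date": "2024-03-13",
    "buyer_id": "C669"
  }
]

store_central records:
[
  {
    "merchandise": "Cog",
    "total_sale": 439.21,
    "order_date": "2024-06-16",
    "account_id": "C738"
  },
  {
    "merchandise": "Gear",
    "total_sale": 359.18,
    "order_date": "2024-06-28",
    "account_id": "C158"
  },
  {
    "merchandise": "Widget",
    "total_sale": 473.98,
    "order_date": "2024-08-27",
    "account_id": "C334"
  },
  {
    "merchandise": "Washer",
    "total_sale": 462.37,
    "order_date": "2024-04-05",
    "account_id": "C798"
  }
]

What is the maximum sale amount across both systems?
473.98

Reconcile: "sale_amount" (store_east) = "total_sale" (store_central) = sale amount

Maximum in store_east: 209.57
Maximum in store_central: 473.98

Overall maximum: max(209.57, 473.98) = 473.98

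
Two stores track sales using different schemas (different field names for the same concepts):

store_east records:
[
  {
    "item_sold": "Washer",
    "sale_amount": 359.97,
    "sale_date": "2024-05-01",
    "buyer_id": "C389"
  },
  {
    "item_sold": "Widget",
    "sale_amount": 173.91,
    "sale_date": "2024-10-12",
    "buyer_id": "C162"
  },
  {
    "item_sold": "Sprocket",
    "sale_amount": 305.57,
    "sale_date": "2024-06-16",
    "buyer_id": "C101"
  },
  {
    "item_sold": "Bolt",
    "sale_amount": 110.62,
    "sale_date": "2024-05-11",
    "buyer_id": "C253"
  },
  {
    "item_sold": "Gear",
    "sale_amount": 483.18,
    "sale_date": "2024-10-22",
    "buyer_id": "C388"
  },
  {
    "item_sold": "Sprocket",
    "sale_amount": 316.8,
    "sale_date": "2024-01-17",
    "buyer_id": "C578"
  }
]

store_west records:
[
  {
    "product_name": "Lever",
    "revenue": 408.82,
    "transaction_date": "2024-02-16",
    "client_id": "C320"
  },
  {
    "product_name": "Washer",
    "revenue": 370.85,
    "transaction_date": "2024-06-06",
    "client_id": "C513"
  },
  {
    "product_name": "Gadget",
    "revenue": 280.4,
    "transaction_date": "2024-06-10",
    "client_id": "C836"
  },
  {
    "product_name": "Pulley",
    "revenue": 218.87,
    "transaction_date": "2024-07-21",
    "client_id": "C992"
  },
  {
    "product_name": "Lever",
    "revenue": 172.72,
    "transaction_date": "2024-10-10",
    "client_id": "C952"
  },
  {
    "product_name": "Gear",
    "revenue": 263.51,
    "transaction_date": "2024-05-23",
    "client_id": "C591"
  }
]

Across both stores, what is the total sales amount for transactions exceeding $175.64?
3007.97

Schema mapping: "sale_amount" (store_east) = "revenue" (store_west) = sale amount

Sum of sales > $175.64 in store_east: 1465.52
Sum of sales > $175.64 in store_west: 1542.45

Total: 1465.52 + 1542.45 = 3007.97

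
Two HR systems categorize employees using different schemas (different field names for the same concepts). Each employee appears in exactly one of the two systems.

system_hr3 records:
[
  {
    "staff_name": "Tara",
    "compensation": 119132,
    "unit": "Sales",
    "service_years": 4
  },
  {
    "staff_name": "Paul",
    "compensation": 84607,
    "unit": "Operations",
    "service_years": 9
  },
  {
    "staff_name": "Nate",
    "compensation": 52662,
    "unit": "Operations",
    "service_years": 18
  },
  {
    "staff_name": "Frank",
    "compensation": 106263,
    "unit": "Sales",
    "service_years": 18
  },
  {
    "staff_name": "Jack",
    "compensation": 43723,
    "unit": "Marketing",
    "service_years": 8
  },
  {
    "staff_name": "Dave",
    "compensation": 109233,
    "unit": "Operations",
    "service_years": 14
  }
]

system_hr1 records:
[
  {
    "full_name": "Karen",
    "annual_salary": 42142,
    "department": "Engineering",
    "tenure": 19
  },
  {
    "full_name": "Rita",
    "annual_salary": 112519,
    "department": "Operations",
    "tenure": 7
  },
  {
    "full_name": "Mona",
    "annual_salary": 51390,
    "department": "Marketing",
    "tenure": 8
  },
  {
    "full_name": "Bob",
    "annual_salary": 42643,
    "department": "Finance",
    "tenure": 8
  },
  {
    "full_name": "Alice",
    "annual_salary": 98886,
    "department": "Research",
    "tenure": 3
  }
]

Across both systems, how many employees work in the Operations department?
4

Schema mapping: "unit" (system_hr3) = "department" (system_hr1) = department

Operations employees in system_hr3: 3
Operations employees in system_hr1: 1

Total in Operations: 3 + 1 = 4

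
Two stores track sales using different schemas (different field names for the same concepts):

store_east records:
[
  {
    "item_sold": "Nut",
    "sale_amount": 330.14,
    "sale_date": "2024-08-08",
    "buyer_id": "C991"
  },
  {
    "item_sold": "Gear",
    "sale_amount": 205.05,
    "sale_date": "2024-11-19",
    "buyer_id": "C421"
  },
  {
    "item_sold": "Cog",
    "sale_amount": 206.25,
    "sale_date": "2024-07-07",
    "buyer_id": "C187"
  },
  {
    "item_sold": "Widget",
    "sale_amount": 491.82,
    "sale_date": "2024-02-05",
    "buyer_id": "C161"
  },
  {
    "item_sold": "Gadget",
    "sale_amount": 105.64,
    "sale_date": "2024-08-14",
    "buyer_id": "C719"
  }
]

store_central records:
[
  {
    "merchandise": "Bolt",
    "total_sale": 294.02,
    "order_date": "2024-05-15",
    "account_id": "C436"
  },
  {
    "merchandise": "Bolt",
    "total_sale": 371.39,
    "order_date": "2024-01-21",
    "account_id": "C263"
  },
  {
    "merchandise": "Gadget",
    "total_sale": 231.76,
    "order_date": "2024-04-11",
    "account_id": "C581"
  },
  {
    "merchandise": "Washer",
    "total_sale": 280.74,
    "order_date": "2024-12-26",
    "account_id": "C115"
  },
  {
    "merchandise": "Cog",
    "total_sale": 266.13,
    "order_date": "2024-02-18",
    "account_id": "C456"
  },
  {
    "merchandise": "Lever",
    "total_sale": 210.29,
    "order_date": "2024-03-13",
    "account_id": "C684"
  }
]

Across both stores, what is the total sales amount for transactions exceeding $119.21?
2887.59

Schema mapping: "sale_amount" (store_east) = "total_sale" (store_central) = sale amount

Sum of sales > $119.21 in store_east: 1233.26
Sum of sales > $119.21 in store_central: 1654.33

Total: 1233.26 + 1654.33 = 2887.59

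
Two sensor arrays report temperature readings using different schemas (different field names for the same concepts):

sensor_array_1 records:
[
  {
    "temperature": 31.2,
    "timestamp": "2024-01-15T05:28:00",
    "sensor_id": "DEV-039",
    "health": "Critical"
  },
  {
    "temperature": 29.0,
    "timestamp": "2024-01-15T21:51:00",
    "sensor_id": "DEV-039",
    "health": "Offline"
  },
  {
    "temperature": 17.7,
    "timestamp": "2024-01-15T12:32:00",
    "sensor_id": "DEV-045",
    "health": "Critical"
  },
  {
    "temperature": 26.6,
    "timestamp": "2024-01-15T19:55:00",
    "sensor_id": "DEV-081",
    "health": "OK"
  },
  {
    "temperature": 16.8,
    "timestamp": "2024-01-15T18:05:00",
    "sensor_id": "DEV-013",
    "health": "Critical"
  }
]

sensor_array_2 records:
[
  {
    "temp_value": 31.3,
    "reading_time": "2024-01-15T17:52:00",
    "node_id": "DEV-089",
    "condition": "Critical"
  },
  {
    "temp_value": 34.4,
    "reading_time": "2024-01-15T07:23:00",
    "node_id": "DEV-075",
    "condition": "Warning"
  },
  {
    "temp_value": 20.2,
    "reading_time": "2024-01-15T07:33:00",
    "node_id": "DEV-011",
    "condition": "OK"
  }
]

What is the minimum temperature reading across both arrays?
16.8

Schema mapping: "temperature" (sensor_array_1) = "temp_value" (sensor_array_2) = temperature reading

Minimum in sensor_array_1: 16.8
Minimum in sensor_array_2: 20.2

Overall minimum: min(16.8, 20.2) = 16.8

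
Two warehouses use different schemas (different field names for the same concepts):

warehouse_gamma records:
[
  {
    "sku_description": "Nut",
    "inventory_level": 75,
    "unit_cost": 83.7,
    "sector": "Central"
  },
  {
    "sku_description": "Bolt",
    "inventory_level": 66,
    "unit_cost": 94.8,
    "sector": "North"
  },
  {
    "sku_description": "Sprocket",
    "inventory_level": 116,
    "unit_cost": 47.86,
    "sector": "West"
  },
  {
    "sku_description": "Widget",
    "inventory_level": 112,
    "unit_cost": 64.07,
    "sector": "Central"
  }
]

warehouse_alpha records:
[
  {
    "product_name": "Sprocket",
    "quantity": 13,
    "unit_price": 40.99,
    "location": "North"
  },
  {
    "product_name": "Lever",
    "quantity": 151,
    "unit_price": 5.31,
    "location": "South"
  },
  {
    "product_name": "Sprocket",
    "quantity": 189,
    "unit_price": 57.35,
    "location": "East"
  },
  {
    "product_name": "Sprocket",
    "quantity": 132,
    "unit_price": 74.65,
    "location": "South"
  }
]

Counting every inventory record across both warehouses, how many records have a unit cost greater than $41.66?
6

Schema mapping: "unit_cost" (warehouse_gamma) = "unit_price" (warehouse_alpha) = unit cost

Records > $41.66 in warehouse_gamma: 4
Records > $41.66 in warehouse_alpha: 2

Total count: 4 + 2 = 6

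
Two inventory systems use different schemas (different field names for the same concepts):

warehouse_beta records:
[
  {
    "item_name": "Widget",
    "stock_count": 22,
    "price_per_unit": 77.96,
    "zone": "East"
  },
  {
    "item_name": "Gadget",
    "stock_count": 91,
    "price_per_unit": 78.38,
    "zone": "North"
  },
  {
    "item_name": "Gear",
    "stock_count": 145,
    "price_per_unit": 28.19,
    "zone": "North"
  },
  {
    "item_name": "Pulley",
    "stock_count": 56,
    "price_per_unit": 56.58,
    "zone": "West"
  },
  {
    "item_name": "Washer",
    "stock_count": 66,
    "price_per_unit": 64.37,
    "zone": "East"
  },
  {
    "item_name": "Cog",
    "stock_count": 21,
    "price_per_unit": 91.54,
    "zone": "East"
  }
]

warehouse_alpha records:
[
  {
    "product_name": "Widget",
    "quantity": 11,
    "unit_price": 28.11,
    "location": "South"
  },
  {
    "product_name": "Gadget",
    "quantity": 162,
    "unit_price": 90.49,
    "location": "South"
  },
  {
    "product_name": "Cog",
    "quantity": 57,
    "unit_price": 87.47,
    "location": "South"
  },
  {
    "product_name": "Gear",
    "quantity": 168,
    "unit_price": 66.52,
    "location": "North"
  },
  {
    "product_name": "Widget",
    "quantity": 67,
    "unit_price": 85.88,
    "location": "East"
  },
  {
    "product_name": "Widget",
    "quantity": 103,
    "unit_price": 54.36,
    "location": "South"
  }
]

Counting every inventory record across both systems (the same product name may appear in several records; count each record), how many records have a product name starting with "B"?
0

Schema mapping: "item_name" (warehouse_beta) = "product_name" (warehouse_alpha) = product name

Records with product name starting with "B" in warehouse_beta: 0
Records with product name starting with "B" in warehouse_alpha: 0

Total: 0 + 0 = 0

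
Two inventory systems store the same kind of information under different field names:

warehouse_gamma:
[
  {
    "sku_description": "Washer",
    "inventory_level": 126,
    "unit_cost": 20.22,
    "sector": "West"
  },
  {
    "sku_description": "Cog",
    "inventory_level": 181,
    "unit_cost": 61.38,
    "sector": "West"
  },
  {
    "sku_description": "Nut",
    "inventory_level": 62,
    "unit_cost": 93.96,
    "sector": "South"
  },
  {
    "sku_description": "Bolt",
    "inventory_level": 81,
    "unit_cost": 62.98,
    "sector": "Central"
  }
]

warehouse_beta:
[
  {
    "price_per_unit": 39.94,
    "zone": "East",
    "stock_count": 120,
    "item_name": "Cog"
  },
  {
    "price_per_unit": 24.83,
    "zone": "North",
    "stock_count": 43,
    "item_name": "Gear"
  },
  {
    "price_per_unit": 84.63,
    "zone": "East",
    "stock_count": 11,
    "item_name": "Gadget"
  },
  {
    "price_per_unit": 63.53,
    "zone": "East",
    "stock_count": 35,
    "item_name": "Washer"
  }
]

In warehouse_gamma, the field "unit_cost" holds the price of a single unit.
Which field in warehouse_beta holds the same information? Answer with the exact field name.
price_per_unit

In warehouse_gamma, "unit_cost" holds the price of a single unit.
The fields in warehouse_beta are: "price_per_unit", "zone", "stock_count", "item_name".
"price_per_unit" is the match: the name refers to the same concept and its values are decimal currency amounts (e.g. 39.94, 24.83).
The other fields ("zone", "stock_count", "item_name") hold different kinds of data.

So "unit_cost" in warehouse_gamma corresponds to "price_per_unit" in warehouse_beta.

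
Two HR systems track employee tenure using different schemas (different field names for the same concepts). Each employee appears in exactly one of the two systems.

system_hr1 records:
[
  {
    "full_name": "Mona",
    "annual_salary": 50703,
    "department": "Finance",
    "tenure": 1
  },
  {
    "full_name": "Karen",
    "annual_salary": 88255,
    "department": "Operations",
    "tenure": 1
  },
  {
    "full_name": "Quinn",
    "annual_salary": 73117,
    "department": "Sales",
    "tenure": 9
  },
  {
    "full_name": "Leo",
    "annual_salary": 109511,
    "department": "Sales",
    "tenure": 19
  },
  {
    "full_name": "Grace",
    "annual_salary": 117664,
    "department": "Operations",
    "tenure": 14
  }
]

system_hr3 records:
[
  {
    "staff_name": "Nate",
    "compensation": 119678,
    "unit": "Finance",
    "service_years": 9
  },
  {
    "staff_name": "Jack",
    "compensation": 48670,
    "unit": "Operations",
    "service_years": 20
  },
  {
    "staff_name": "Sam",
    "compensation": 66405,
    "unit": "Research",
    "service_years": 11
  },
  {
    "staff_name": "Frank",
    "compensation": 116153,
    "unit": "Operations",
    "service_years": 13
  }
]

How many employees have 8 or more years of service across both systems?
7

Reconcile schemas: "tenure" (system_hr1) = "service_years" (system_hr3) = years of service

From system_hr1: 3 employees with >= 8 years
From system_hr3: 4 employees with >= 8 years

Total: 3 + 4 = 7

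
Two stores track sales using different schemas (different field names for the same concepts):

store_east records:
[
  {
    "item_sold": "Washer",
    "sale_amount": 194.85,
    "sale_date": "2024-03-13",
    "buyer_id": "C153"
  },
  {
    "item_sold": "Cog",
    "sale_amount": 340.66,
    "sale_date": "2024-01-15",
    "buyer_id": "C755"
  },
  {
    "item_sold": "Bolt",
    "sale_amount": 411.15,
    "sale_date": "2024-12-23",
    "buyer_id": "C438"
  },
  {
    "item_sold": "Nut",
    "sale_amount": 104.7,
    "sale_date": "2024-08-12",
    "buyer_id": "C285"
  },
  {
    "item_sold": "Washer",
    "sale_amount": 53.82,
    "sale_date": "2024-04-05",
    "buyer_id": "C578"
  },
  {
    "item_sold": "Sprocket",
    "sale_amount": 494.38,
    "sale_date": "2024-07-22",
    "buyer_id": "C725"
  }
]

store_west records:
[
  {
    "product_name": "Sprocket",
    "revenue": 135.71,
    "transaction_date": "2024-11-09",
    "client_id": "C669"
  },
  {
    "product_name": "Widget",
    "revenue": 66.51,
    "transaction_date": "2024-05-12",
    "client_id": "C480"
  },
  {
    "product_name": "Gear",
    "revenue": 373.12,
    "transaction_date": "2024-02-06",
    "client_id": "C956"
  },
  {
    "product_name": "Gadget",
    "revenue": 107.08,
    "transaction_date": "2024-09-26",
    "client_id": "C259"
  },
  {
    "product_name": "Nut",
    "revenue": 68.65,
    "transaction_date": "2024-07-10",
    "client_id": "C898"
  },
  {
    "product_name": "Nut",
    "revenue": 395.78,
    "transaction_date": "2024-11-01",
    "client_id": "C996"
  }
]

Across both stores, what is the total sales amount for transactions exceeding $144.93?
2209.94

Schema mapping: "sale_amount" (store_east) = "revenue" (store_west) = sale amount

Sum of sales > $144.93 in store_east: 1441.04
Sum of sales > $144.93 in store_west: 768.9

Total: 1441.04 + 768.9 = 2209.94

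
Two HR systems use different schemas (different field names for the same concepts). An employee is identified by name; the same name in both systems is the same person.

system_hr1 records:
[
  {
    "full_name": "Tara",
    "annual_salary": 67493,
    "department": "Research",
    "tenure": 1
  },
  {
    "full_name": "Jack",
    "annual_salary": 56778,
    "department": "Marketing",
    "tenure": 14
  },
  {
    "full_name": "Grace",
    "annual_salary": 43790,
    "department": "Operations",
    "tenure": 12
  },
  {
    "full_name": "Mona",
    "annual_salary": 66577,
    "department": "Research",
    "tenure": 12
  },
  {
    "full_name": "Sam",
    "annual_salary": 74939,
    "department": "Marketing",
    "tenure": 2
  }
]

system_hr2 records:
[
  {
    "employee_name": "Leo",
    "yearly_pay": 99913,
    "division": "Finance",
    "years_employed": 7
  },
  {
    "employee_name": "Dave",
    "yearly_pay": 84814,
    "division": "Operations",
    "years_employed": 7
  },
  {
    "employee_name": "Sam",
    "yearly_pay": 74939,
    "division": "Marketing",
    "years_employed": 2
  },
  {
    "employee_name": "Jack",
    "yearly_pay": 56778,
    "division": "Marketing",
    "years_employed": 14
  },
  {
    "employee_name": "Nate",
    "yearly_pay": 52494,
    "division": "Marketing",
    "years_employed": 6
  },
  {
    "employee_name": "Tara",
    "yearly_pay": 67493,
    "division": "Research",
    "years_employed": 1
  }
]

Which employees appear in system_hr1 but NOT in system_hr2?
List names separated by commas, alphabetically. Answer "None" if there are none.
Grace, Mona

Schema mapping: "full_name" (system_hr1) = "employee_name" (system_hr2) = employee name

Names in system_hr1: ['Grace', 'Jack', 'Mona', 'Sam', 'Tara']
Names in system_hr2: ['Dave', 'Jack', 'Leo', 'Nate', 'Sam', 'Tara']

In system_hr1 but not system_hr2: ['Grace', 'Mona']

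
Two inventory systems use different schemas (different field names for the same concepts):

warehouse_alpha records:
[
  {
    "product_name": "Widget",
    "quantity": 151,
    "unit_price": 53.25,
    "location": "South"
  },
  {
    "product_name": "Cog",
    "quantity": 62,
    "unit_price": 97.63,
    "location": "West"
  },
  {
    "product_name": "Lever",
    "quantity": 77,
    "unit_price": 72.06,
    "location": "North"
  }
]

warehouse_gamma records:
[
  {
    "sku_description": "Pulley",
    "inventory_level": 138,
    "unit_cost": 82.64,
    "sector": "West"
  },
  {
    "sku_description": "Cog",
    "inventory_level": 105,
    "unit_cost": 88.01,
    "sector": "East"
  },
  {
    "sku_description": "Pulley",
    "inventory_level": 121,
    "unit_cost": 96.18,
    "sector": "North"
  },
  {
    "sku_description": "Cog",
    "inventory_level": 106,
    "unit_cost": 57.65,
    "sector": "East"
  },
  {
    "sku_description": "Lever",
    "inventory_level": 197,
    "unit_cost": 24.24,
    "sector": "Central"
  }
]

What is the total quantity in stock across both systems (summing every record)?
957

To reconcile these schemas, identify the field holding the quantity in stock in each system:
1. In warehouse_alpha it is "quantity"
2. In warehouse_gamma it is "inventory_level"

From warehouse_alpha: 151 + 62 + 77 = 290
From warehouse_gamma: 138 + 105 + 121 + 106 + 197 = 667

Total: 290 + 667 = 957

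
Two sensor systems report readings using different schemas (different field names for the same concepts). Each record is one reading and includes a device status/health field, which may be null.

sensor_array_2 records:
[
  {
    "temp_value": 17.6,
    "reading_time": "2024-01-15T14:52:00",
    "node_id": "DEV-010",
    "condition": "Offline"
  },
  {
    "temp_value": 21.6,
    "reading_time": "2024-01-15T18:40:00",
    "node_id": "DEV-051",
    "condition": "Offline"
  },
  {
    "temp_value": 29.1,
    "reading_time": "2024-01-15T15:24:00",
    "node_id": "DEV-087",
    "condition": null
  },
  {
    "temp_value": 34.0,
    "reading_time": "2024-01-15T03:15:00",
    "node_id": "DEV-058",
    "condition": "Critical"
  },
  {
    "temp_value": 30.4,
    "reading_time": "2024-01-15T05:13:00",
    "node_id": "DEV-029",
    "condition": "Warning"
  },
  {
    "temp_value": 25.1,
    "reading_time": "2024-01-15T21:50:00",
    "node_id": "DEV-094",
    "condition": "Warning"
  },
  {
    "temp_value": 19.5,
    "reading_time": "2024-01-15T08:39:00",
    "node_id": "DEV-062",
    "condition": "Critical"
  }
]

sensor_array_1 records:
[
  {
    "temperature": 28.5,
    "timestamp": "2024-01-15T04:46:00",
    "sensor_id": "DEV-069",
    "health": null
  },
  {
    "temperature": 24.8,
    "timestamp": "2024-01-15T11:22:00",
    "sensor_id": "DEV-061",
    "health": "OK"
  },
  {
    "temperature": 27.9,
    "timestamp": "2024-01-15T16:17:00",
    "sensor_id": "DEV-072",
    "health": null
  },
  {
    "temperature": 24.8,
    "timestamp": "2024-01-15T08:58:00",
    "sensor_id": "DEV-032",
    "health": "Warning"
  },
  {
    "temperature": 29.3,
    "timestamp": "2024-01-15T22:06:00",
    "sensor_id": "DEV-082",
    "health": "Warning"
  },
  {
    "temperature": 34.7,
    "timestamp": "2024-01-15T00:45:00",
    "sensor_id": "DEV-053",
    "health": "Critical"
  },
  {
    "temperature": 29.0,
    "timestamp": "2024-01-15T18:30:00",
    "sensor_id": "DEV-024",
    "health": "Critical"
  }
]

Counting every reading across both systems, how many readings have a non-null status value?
11

Schema mapping: "condition" (sensor_array_2) = "health" (sensor_array_1) = status

Non-null in sensor_array_2: 6
Non-null in sensor_array_1: 5

Total non-null: 6 + 5 = 11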